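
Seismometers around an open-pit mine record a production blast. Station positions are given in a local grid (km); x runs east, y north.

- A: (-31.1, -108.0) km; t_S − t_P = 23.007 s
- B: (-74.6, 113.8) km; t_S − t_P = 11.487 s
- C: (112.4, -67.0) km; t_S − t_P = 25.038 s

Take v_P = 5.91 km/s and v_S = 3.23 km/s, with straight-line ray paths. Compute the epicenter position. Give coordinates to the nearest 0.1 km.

Distance from S−P lag: d = Δt · v_P v_S / (v_P − v_S) = Δt · (5.91·3.23)/(5.91−3.23) ≈ 7.1229·Δt.
So d_A = 163.88, d_B = 81.82, d_C = 178.34 km.
Circle about each station: (x + 31.1)² + (y + 108.0)² = 163.88²; (x + 74.6)² + (y − 113.8)² = 81.82²; (x − 112.4)² + (y + 67.0)² = 178.34².
Subtracting the A equation from the B and C equations removes the quadratic terms:
-87.0 x + 443.6 y = 26046.53
287.0 x + 82.0 y = -456.95
Solving the 2×2 system: x ≈ -17.4, y ≈ 55.3 km.

x ≈ -17.4 km, y ≈ 55.3 km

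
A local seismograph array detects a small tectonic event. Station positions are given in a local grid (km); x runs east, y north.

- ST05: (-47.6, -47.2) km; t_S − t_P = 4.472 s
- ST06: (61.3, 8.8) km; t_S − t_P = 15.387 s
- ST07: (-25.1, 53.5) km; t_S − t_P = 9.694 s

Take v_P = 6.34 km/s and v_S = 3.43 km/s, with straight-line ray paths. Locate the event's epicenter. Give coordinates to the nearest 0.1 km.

x ≈ -51.4 km, y ≈ -14.0 km

Distance from S−P lag: d = Δt · v_P v_S / (v_P − v_S) = Δt · (6.34·3.43)/(6.34−3.43) ≈ 7.4729·Δt.
So d_ST05 = 33.42, d_ST06 = 114.99, d_ST07 = 72.44 km.
Circle about each station: (x + 47.6)² + (y + 47.2)² = 33.42²; (x − 61.3)² + (y − 8.8)² = 114.99²; (x + 25.1)² + (y − 53.5)² = 72.44².
Subtracting the ST05 equation from the ST06 and ST07 equations removes the quadratic terms:
217.8 x + 112.0 y = -12764.27
45.0 x + 201.4 y = -5132.00
Solving the 2×2 system: x ≈ -51.4, y ≈ -14.0 km.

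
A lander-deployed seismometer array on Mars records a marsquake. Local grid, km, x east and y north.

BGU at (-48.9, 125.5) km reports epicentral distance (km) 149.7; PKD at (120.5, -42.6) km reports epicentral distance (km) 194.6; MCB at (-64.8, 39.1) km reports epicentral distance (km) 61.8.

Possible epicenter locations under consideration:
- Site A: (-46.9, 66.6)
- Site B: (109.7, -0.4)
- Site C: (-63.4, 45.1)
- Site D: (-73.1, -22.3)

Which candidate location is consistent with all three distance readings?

For each candidate, compare |candidate − station| to the reported distance:
Site A: residuals BGU 90.8, PKD 5.3, MCB 29.0 → max 90.8 km
Site B: residuals BGU 52.8, PKD 151.0, MCB 117.1 → max 151.0 km
Site C: residuals BGU 68.0, PKD 9.1, MCB 55.6 → max 68.0 km
Site D: residuals BGU 0.1, PKD 0.1, MCB 0.2 → max 0.2 km
Only Site D has all residuals ≈ 0.

Site D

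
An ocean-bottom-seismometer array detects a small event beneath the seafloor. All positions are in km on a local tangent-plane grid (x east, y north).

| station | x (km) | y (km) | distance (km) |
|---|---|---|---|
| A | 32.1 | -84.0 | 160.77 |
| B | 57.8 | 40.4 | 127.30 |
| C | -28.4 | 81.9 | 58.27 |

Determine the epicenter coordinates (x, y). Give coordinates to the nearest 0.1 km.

(-69.5, 40.6)

Circle about each station: (x − 32.1)² + (y + 84.0)² = 160.77²; (x − 57.8)² + (y − 40.4)² = 127.30²; (x + 28.4)² + (y − 81.9)² = 58.27².
Subtracting pairs of circle equations eliminates x²+y² and gives linear equations (the radical axes):
51.4 x + 248.8 y = 6528.29
-121.0 x + 331.8 y = 21879.36
Solving the 2×2 system: x ≈ -69.5, y ≈ 40.6 km.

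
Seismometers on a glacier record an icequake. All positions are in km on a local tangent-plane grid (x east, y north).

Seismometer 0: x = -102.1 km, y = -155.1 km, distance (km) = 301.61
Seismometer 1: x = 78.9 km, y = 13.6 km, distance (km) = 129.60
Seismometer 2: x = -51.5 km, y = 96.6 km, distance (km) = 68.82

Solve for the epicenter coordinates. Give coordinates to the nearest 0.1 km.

(11.5, 124.3)

Circle about each station: (x + 102.1)² + (y + 155.1)² = 301.61²; (x − 78.9)² + (y − 13.6)² = 129.60²; (x + 51.5)² + (y − 96.6)² = 68.82².
Subtracting the Seismometer 0 equation from the Seismometer 1 and Seismometer 2 equations removes the quadratic terms:
362.0 x + 337.4 y = 46102.18
101.2 x + 503.4 y = 63735.79
Solving the 2×2 system: x ≈ 11.5, y ≈ 124.3 km.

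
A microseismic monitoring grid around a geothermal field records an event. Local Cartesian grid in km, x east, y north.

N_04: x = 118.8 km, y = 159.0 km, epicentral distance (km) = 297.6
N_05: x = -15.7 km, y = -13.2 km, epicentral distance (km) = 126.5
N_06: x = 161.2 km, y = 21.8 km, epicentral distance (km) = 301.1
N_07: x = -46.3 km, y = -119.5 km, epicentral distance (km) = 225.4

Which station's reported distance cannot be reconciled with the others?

Solve using three stations at a time. Using N_04, N_05, N_06 (subtract circle equations pairwise → linear system) gives (x, y) ≈ (-139.7, 11.6).
Distances from that point to each station vs reported:
  N_04: calculated 297.6 vs reported 297.6 → residual 0.0 km
  N_05: calculated 126.5 vs reported 126.5 → residual 0.0 km
  N_06: calculated 301.1 vs reported 301.1 → residual 0.0 km
  N_07: calculated 161.0 vs reported 225.4 → residual 64.4 km
N_04, N_05, N_06 are mutually consistent (residuals ≈ 0); N_07 is off by 64.4 km.

N_07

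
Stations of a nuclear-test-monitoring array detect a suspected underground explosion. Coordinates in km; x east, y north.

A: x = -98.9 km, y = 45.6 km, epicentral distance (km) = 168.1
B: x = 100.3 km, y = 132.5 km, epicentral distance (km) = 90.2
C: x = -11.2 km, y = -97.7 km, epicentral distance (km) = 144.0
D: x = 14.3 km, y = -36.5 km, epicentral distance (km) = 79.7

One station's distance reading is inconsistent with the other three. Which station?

Solve using three stations at a time. Using A, C, D (subtract circle equations pairwise → linear system) gives (x, y) ≈ (67.7, 22.8).
Distances from that point to each station vs reported:
  A: calculated 168.2 vs reported 168.1 → residual 0.1 km
  B: calculated 114.4 vs reported 90.2 → residual 24.2 km
  C: calculated 144.1 vs reported 144.0 → residual 0.1 km
  D: calculated 79.8 vs reported 79.7 → residual 0.1 km
A, C, D are mutually consistent (residuals ≈ 0); B is off by 24.2 km.

B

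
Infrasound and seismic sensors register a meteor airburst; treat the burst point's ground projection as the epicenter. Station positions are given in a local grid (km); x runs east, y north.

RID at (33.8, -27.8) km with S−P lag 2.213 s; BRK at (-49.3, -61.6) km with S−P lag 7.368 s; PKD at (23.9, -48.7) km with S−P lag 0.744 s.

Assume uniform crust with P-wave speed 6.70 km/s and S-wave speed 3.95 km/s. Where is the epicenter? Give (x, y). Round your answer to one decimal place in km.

Distance from S−P lag: d = Δt · v_P v_S / (v_P − v_S) = Δt · (6.70·3.95)/(6.70−3.95) ≈ 9.6236·Δt.
So d_RID = 21.30, d_BRK = 70.91, d_PKD = 7.16 km.
Circle about each station: (x − 33.8)² + (y + 27.8)² = 21.30²; (x + 49.3)² + (y + 61.6)² = 70.91²; (x − 23.9)² + (y + 48.7)² = 7.16².
Subtracting the RID equation from the BRK and PKD equations removes the quadratic terms:
-166.2 x − 67.6 y = -264.77
-19.8 x − 41.8 y = 1430.04
Solving the 2×2 system: x ≈ 19.2, y ≈ -43.3 km.

19.2 km east, -43.3 km north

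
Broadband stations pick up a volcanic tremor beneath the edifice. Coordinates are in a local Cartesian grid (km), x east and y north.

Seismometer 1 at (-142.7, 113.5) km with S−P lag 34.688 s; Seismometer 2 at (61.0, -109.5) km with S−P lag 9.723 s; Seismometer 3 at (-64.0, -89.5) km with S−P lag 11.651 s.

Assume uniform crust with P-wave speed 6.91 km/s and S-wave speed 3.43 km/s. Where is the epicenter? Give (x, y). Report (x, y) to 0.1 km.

Distance from S−P lag: d = Δt · v_P v_S / (v_P − v_S) = Δt · (6.91·3.43)/(6.91−3.43) ≈ 6.8107·Δt.
So d_Seismometer 1 = 236.25, d_Seismometer 2 = 66.22, d_Seismometer 3 = 79.35 km.
Circle about each station: (x + 142.7)² + (y − 113.5)² = 236.25²; (x − 61.0)² + (y + 109.5)² = 66.22²; (x + 64.0)² + (y + 89.5)² = 79.35².
Subtracting pairs of circle equations eliminates x²+y² and gives linear equations (the radical axes):
407.4 x − 446.0 y = 33894.68
157.4 x − 406.0 y = 28378.35
Solving the 2×2 system: x ≈ 11.6, y ≈ -65.4 km.

(11.6, -65.4)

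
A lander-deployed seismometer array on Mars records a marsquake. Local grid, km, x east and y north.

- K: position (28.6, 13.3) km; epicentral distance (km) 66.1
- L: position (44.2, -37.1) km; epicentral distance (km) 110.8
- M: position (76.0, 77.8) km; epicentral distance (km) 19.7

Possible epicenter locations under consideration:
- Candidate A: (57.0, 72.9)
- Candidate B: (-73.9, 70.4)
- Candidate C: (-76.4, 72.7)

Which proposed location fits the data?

Candidate A

For each candidate, compare |candidate − station| to the reported distance:
Candidate A: residuals K 0.1, L 0.1, M 0.1 → max 0.1 km
Candidate B: residuals K 51.2, L 48.9, M 130.4 → max 130.4 km
Candidate C: residuals K 54.5, L 52.3, M 132.8 → max 132.8 km
Only Candidate A has all residuals ≈ 0.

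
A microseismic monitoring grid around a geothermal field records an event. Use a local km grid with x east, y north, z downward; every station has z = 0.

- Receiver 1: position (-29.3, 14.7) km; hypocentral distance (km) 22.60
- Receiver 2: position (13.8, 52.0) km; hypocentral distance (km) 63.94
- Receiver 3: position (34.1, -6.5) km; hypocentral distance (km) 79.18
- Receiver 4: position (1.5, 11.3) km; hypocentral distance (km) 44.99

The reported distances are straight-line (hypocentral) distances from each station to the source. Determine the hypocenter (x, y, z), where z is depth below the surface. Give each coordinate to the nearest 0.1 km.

Each station gives a sphere (x−x_i)² + (y−y_i)² + z² = d_i² (stations at z=0).
Subtracting the Receiver 1 sphere from Receiver 2 and Receiver 3: z² cancels, leaving linear equations in x and y:
86.2 x + 74.6 y = -1757.70
126.8 x − 42.4 y = -5628.23
Solving: x ≈ -37.699, y ≈ 20.000 km (keep extra digits for the depth step; rounded: -37.7, 20.0).
Then from the Receiver 1 sphere: z² = 22.60² − (x + 29.3)² − (y − 14.7)² with x = -37.699, y = 20.000, so z ≈ 20.301 ≈ 20.3 km.

(-37.7, 20.0, 20.3)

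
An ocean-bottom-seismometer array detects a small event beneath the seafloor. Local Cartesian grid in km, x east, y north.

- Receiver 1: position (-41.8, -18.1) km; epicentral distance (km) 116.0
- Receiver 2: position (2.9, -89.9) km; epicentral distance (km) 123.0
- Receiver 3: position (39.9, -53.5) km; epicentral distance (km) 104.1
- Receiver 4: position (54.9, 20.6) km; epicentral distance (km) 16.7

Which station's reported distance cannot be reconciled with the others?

Solve using three stations at a time. Using Receiver 1, Receiver 2, Receiver 4 (subtract circle equations pairwise → linear system) gives (x, y) ≈ (69.9, 13.3).
Distances from that point to each station vs reported:
  Receiver 1: calculated 116.0 vs reported 116.0 → residual 0.0 km
  Receiver 2: calculated 123.0 vs reported 123.0 → residual 0.0 km
  Receiver 3: calculated 73.2 vs reported 104.1 → residual 30.9 km
  Receiver 4: calculated 16.7 vs reported 16.7 → residual 0.0 km
Receiver 1, Receiver 2, Receiver 4 are mutually consistent (residuals ≈ 0); Receiver 3 is off by 30.9 km.

Receiver 3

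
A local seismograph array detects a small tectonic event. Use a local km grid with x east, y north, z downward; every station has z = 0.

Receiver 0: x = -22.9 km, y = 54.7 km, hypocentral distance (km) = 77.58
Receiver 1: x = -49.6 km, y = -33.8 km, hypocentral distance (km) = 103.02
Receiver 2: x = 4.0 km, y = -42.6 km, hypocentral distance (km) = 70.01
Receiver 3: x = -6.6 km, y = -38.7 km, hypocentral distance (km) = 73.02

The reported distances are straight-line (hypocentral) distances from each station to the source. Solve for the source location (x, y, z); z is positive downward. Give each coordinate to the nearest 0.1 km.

Each station gives a sphere (x−x_i)² + (y−y_i)² + z² = d_i² (stations at z=0).
Subtracting the Receiver 0 sphere from Receiver 1 and Receiver 2: z² cancels, leaving linear equations in x and y:
-53.4 x − 177.0 y = -4508.36
53.8 x − 194.6 y = -568.48
Solving: x ≈ 39.003, y ≈ 13.704 km (keep extra digits for the depth step; rounded: 39.0, 13.7).
Then from the Receiver 0 sphere: z² = 77.58² − (x + 22.9)² − (y − 54.7)² with x = 39.003, y = 13.704, so z ≈ 22.495 ≈ 22.5 km.

(39.0, 13.7, 22.5)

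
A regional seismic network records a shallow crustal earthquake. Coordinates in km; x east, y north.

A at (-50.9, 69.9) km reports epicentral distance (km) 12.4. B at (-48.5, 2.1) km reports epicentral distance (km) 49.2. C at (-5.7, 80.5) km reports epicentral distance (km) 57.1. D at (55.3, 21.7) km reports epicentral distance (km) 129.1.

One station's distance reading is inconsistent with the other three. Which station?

Solve using three stations at a time. Using A, C, D (subtract circle equations pairwise → linear system) gives (x, y) ≈ (-62.5, 74.5).
Distances from that point to each station vs reported:
  A: calculated 12.5 vs reported 12.4 → residual 0.1 km
  B: calculated 73.8 vs reported 49.2 → residual 24.6 km
  C: calculated 57.1 vs reported 57.1 → residual 0.0 km
  D: calculated 129.1 vs reported 129.1 → residual 0.0 km
A, C, D are mutually consistent (residuals ≈ 0); B is off by 24.6 km.

B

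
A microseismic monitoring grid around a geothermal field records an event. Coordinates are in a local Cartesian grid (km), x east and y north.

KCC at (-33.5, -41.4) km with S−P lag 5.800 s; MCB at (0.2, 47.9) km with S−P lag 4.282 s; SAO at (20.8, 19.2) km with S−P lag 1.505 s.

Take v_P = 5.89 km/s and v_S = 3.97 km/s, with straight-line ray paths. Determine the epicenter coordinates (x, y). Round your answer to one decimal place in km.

23.0 km east, 1.0 km north

Distance from S−P lag: d = Δt · v_P v_S / (v_P − v_S) = Δt · (5.89·3.97)/(5.89−3.97) ≈ 12.1788·Δt.
So d_KCC = 70.64, d_MCB = 52.15, d_SAO = 18.33 km.
Circle about each station: (x + 33.5)² + (y + 41.4)² = 70.64²; (x − 0.2)² + (y − 47.9)² = 52.15²; (x − 20.8)² + (y − 19.2)² = 18.33².
Subtracting the KCC equation from the MCB and SAO equations removes the quadratic terms:
67.4 x + 178.6 y = 1728.63
108.6 x + 121.2 y = 2619.09
Solving the 2×2 system: x ≈ 23.0, y ≈ 1.0 km.
Check against KCC (with the unrounded x, y): √((x + 33.5)²+(y + 41.4)²) = 70.64 ≈ 70.64 km. ✓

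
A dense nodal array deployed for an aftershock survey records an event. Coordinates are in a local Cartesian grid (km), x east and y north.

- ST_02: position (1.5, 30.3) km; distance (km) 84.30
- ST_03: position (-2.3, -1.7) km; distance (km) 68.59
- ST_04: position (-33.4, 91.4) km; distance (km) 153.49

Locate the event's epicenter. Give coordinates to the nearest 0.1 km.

Circle about each station: (x − 1.5)² + (y − 30.3)² = 84.30²; (x + 2.3)² + (y + 1.7)² = 68.59²; (x + 33.4)² + (y − 91.4)² = 153.49².
Subtracting the ST_02 equation from the ST_03 and ST_04 equations removes the quadratic terms:
-7.6 x − 64.0 y = 1489.74
-69.8 x + 122.2 y = -7903.51
Solving the 2×2 system: x ≈ 60.0, y ≈ -30.4 km.

(60.0, -30.4)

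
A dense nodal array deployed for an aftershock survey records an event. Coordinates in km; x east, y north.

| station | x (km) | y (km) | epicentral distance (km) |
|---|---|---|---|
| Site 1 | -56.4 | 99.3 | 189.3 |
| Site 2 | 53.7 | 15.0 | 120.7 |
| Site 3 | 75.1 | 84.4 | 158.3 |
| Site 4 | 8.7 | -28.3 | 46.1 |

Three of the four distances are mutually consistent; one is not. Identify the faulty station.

Solve using three stations at a time. Using Site 1, Site 3, Site 4 (subtract circle equations pairwise → linear system) gives (x, y) ≈ (32.2, -68.0).
Distances from that point to each station vs reported:
  Site 1: calculated 189.3 vs reported 189.3 → residual 0.0 km
  Site 2: calculated 85.7 vs reported 120.7 → residual 35.0 km
  Site 3: calculated 158.3 vs reported 158.3 → residual 0.0 km
  Site 4: calculated 46.1 vs reported 46.1 → residual 0.0 km
Site 1, Site 3, Site 4 are mutually consistent (residuals ≈ 0); Site 2 is off by 35.0 km.

Site 2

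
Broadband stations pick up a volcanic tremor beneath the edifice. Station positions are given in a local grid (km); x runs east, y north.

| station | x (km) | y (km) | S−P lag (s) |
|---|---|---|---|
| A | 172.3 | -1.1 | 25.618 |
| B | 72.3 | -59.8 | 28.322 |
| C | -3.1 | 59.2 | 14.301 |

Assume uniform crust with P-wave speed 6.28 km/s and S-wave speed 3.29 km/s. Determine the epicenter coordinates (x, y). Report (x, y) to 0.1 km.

Distance from S−P lag: d = Δt · v_P v_S / (v_P − v_S) = Δt · (6.28·3.29)/(6.28−3.29) ≈ 6.9101·Δt.
So d_A = 177.02, d_B = 195.71, d_C = 98.82 km.
Circle about each station: (x − 172.3)² + (y + 1.1)² = 177.02²; (x − 72.3)² + (y + 59.8)² = 195.71²; (x + 3.1)² + (y − 59.2)² = 98.82².
Subtracting the A equation from the B and C equations removes the quadratic terms:
-200.0 x − 117.4 y = -27851.49
-350.8 x + 120.6 y = -4603.56
Solving the 2×2 system: x ≈ 59.7, y ≈ 135.5 km.

x ≈ 59.7 km, y ≈ 135.5 km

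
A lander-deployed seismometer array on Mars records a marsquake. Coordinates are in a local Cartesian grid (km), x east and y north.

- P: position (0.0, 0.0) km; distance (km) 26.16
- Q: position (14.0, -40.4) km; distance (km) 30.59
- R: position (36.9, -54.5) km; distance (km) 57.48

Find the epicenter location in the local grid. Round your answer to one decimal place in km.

(-11.5, -23.5)

Circle about each station: x² + y² = 26.16²; (x − 14.0)² + (y + 40.4)² = 30.59²; (x − 36.9)² + (y + 54.5)² = 57.48².
Subtracting the P equation from the Q and R equations removes the quadratic terms:
28.0 x − 80.8 y = 1576.76
73.8 x − 109.0 y = 1712.26
Solving the 2×2 system: x ≈ -11.5, y ≈ -23.5 km.
Check against P (with the unrounded x, y): √(x²+y²) = 26.17 ≈ 26.16 km. ✓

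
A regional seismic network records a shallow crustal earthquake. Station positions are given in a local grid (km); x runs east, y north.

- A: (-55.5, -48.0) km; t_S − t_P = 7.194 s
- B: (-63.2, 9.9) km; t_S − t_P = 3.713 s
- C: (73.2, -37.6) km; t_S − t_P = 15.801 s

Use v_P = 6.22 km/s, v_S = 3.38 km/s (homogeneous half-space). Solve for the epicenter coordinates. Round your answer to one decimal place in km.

Distance from S−P lag: d = Δt · v_P v_S / (v_P − v_S) = Δt · (6.22·3.38)/(6.22−3.38) ≈ 7.4027·Δt.
So d_A = 53.25, d_B = 27.49, d_C = 116.97 km.
Circle about each station: (x + 55.5)² + (y + 48.0)² = 53.25²; (x + 63.2)² + (y − 9.9)² = 27.49²; (x − 73.2)² + (y + 37.6)² = 116.97².
Subtracting pairs of circle equations eliminates x²+y² and gives linear equations (the radical axes):
-15.4 x + 115.8 y = 787.86
257.4 x + 20.8 y = -9458.67
Solving the 2×2 system: x ≈ -36.9, y ≈ 1.9 km.
Check against A (with the unrounded x, y): √((x + 55.5)²+(y + 48.0)²) = 53.25 ≈ 53.25 km. ✓

-36.9 km east, 1.9 km north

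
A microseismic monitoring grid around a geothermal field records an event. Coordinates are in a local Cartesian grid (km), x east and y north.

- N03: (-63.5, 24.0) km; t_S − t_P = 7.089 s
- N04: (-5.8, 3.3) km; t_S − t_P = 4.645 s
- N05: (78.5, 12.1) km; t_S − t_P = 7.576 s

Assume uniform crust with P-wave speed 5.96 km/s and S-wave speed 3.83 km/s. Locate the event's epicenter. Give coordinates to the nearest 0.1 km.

Distance from S−P lag: d = Δt · v_P v_S / (v_P − v_S) = Δt · (5.96·3.83)/(5.96−3.83) ≈ 10.7168·Δt.
So d_N03 = 75.97, d_N04 = 49.78, d_N05 = 81.19 km.
Circle about each station: (x + 63.5)² + (y − 24.0)² = 75.97²; (x + 5.8)² + (y − 3.3)² = 49.78²; (x − 78.5)² + (y − 12.1)² = 81.19².
Subtracting the N03 equation from the N04 and N05 equations removes the quadratic terms:
115.4 x − 41.4 y = -1270.33
284.0 x − 23.8 y = 880.03
Solving the 2×2 system: x ≈ 7.4, y ≈ 51.3 km.
Check against N03 (with the unrounded x, y): √((x + 63.5)²+(y − 24.0)²) = 75.98 ≈ 75.97 km. ✓

7.4 km east, 51.3 km north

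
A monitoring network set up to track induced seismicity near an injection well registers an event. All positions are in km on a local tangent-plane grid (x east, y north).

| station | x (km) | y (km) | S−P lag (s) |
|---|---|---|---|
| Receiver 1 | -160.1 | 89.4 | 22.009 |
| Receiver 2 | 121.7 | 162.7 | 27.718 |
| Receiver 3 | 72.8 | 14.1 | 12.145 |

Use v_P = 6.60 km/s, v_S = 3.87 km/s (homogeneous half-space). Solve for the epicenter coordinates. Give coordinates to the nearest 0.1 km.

-15.6 km east, -57.3 km north

Distance from S−P lag: d = Δt · v_P v_S / (v_P − v_S) = Δt · (6.60·3.87)/(6.60−3.87) ≈ 9.3560·Δt.
So d_Receiver 1 = 205.92, d_Receiver 2 = 259.33, d_Receiver 3 = 113.63 km.
Circle about each station: (x + 160.1)² + (y − 89.4)² = 205.92²; (x − 121.7)² + (y − 162.7)² = 259.33²; (x − 72.8)² + (y − 14.1)² = 113.63².
Subtracting the Receiver 1 equation from the Receiver 2 and Receiver 3 equations removes the quadratic terms:
563.6 x + 146.6 y = -17191.19
465.8 x − 150.6 y = 1365.55
Solving the 2×2 system: x ≈ -15.6, y ≈ -57.3 km.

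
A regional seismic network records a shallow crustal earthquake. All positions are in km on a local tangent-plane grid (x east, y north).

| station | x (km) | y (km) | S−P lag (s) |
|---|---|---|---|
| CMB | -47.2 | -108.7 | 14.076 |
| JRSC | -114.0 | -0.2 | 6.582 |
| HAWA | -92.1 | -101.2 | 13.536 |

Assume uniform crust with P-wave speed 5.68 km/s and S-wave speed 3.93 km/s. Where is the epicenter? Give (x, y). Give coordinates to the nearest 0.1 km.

Distance from S−P lag: d = Δt · v_P v_S / (v_P − v_S) = Δt · (5.68·3.93)/(5.68−3.93) ≈ 12.7557·Δt.
So d_CMB = 179.55, d_JRSC = 83.96, d_HAWA = 172.66 km.
Circle about each station: (x + 47.2)² + (y + 108.7)² = 179.55²; (x + 114.0)² + (y + 0.2)² = 83.96²; (x + 92.1)² + (y + 101.2)² = 172.66².
Subtracting pairs of circle equations eliminates x²+y² and gives linear equations (the radical axes):
-133.6 x + 217.0 y = 24141.43
-89.8 x + 15.0 y = 7107.05
Solving the 2×2 system: x ≈ -67.5, y ≈ 69.7 km.
Check against CMB (with the unrounded x, y): √((x + 47.2)²+(y + 108.7)²) = 179.54 ≈ 179.55 km. ✓

(-67.5, 69.7)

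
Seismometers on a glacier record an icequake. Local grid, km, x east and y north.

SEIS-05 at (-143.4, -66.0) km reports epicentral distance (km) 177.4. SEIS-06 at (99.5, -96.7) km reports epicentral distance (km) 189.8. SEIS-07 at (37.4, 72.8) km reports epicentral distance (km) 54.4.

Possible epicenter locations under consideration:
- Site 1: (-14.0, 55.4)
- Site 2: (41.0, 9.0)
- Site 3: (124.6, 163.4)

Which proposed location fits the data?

Site 1

For each candidate, compare |candidate − station| to the reported distance:
Site 1: residuals SEIS-05 0.0, SEIS-06 0.0, SEIS-07 0.1 → max 0.1 km
Site 2: residuals SEIS-05 21.7, SEIS-06 69.0, SEIS-07 9.5 → max 69.0 km
Site 3: residuals SEIS-05 175.4, SEIS-06 71.5, SEIS-07 71.3 → max 175.4 km
Only Site 1 has all residuals ≈ 0.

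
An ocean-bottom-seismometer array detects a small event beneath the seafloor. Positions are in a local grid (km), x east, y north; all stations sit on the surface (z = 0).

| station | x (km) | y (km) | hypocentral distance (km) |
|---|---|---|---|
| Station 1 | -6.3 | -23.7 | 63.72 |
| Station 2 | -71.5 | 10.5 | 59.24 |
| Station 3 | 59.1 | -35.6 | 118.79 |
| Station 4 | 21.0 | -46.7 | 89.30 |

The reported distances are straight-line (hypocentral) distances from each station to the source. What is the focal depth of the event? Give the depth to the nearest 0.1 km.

depth ≈ 47.6 km

Each station gives a sphere (x−x_i)² + (y−y_i)² + z² = d_i² (stations at z=0).
Subtracting the Station 1 sphere from Station 2 and Station 3: z² cancels, leaving linear equations in x and y:
-130.4 x + 68.4 y = 5171.98
130.8 x − 23.8 y = -5892.04
Solving: x ≈ -47.906, y ≈ -15.715 km (keep extra digits for the depth step; rounded: -47.9, -15.7).
Then from the Station 1 sphere: z² = 63.72² − (x + 6.3)² − (y + 23.7)² with x = -47.906, y = -15.715, so z ≈ 47.596 ≈ 47.6 km.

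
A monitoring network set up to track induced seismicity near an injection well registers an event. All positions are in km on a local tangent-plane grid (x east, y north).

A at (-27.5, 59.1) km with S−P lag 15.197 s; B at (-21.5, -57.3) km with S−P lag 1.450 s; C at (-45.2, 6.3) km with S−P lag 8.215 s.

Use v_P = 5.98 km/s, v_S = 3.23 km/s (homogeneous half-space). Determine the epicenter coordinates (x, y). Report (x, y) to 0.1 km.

x ≈ -24.6 km, y ≈ -47.6 km

Distance from S−P lag: d = Δt · v_P v_S / (v_P − v_S) = Δt · (5.98·3.23)/(5.98−3.23) ≈ 7.0238·Δt.
So d_A = 106.74, d_B = 10.18, d_C = 57.70 km.
Circle about each station: (x + 27.5)² + (y − 59.1)² = 106.74²; (x + 21.5)² + (y + 57.3)² = 10.18²; (x + 45.2)² + (y − 6.3)² = 57.70².
Subtracting the A equation from the B and C equations removes the quadratic terms:
12.0 x − 232.8 y = 10786.28
-35.4 x − 105.6 y = 5897.81
Solving the 2×2 system: x ≈ -24.6, y ≈ -47.6 km.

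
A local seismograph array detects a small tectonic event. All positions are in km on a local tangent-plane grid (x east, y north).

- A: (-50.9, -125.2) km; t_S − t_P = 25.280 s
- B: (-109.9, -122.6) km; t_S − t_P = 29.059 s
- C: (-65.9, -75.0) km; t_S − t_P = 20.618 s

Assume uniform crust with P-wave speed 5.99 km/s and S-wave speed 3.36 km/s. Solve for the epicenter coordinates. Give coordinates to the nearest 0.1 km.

29.2 km east, 50.9 km north

Distance from S−P lag: d = Δt · v_P v_S / (v_P − v_S) = Δt · (5.99·3.36)/(5.99−3.36) ≈ 7.6526·Δt.
So d_A = 193.46, d_B = 222.38, d_C = 157.78 km.
Circle about each station: (x + 50.9)² + (y + 125.2)² = 193.46²; (x + 109.9)² + (y + 122.6)² = 222.38²; (x + 65.9)² + (y + 75.0)² = 157.78².
Subtracting the A equation from the B and C equations removes the quadratic terms:
-118.0 x + 5.2 y = -3183.17
-30.0 x + 100.4 y = 4234.20
Solving the 2×2 system: x ≈ 29.2, y ≈ 50.9 km.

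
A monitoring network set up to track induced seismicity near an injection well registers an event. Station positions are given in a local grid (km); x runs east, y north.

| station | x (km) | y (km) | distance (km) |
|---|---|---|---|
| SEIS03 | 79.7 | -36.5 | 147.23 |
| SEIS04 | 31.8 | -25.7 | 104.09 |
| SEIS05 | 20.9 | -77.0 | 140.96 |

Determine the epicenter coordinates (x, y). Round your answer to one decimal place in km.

Circle about each station: (x − 79.7)² + (y + 36.5)² = 147.23²; (x − 31.8)² + (y + 25.7)² = 104.09²; (x − 20.9)² + (y + 77.0)² = 140.96².
Subtracting the SEIS03 equation from the SEIS04 and SEIS05 equations removes the quadratic terms:
-95.8 x + 21.6 y = 4829.33
-117.6 x − 81.0 y = 488.42
Solving the 2×2 system: x ≈ -39.0, y ≈ 50.6 km.

x ≈ -39.0 km, y ≈ 50.6 km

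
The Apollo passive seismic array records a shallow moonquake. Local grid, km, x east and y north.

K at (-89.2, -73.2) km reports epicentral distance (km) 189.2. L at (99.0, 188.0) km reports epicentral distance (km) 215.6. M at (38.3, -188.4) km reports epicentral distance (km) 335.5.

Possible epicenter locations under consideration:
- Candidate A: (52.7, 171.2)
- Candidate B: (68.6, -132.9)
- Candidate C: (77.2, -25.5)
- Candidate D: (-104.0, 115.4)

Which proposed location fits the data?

Candidate D

For each candidate, compare |candidate − station| to the reported distance:
Candidate A: residuals K 93.4, L 166.3, M 24.4 → max 166.3 km
Candidate B: residuals K 20.5, L 106.7, M 272.3 → max 272.3 km
Candidate C: residuals K 16.1, L 1.0, M 168.0 → max 168.0 km
Candidate D: residuals K 0.0, L 0.0, M 0.0 → max 0.0 km
Only Candidate D has all residuals ≈ 0.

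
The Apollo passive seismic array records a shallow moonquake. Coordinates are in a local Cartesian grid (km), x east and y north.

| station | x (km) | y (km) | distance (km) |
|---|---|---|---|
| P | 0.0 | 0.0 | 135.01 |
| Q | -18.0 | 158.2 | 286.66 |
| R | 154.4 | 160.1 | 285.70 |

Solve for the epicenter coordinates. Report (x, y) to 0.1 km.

(72.8, -113.7)

Circle about each station: x² + y² = 135.01²; (x + 18.0)² + (y − 158.2)² = 286.66²; (x − 154.4)² + (y − 160.1)² = 285.70².
Subtracting the P equation from the Q and R equations removes the quadratic terms:
-36.0 x + 316.4 y = -38595.02
308.8 x + 320.2 y = -13925.42
Solving the 2×2 system: x ≈ 72.8, y ≈ -113.7 km.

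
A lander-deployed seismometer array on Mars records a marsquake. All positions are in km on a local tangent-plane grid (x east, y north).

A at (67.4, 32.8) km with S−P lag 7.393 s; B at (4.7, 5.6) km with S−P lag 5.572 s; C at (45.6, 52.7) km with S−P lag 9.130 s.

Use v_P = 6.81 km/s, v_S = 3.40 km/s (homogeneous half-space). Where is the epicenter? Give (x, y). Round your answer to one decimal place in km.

39.6 km east, -9.0 km north

Distance from S−P lag: d = Δt · v_P v_S / (v_P − v_S) = Δt · (6.81·3.40)/(6.81−3.40) ≈ 6.7900·Δt.
So d_A = 50.20, d_B = 37.83, d_C = 61.99 km.
Circle about each station: (x − 67.4)² + (y − 32.8)² = 50.20²; (x − 4.7)² + (y − 5.6)² = 37.83²; (x − 45.6)² + (y − 52.7)² = 61.99².
Subtracting the A equation from the B and C equations removes the quadratic terms:
-125.4 x − 54.4 y = -4476.22
-43.6 x + 39.8 y = -2084.67
Solving the 2×2 system: x ≈ 39.6, y ≈ -9.0 km.
Check against A (with the unrounded x, y): √((x − 67.4)²+(y − 32.8)²) = 50.20 ≈ 50.20 km. ✓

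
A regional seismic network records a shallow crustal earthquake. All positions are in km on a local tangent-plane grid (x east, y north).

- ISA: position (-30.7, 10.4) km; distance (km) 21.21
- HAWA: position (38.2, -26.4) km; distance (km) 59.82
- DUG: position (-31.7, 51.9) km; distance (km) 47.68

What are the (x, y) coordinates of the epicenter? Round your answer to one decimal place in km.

(-9.5, 9.7)

Circle about each station: (x + 30.7)² + (y − 10.4)² = 21.21²; (x − 38.2)² + (y + 26.4)² = 59.82²; (x + 31.7)² + (y − 51.9)² = 47.68².
Subtracting the ISA equation from the HAWA and DUG equations removes the quadratic terms:
137.8 x − 73.6 y = -2023.02
-2.0 x + 83.0 y = 824.33
Solving the 2×2 system: x ≈ -9.5, y ≈ 9.7 km.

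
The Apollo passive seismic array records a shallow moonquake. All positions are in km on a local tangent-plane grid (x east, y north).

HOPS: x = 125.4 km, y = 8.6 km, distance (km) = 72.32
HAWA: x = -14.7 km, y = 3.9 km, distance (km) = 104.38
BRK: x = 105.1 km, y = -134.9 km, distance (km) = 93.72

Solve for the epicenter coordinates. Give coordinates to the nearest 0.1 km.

(77.3, -45.4)

Circle about each station: (x − 125.4)² + (y − 8.6)² = 72.32²; (x + 14.7)² + (y − 3.9)² = 104.38²; (x − 105.1)² + (y + 134.9)² = 93.72².
Subtracting the HOPS equation from the HAWA and BRK equations removes the quadratic terms:
-280.2 x − 9.4 y = -21232.82
-40.6 x − 287.0 y = 9891.64
Solving the 2×2 system: x ≈ 77.3, y ≈ -45.4 km.
Check against HOPS (with the unrounded x, y): √((x − 125.4)²+(y − 8.6)²) = 72.32 ≈ 72.32 km. ✓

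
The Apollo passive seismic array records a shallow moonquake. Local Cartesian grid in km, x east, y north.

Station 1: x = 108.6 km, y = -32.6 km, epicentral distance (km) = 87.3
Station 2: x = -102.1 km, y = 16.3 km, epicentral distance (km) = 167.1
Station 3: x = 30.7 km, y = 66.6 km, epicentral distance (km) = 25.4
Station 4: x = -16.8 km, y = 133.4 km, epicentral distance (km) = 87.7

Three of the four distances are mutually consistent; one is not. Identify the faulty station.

Station 1

Solve using three stations at a time. Using Station 2, Station 3, Station 4 (subtract circle equations pairwise → linear system) gives (x, y) ≈ (52.5, 79.7).
Distances from that point to each station vs reported:
  Station 1: calculated 125.5 vs reported 87.3 → residual 38.2 km
  Station 2: calculated 167.1 vs reported 167.1 → residual 0.0 km
  Station 3: calculated 25.4 vs reported 25.4 → residual 0.0 km
  Station 4: calculated 87.7 vs reported 87.7 → residual 0.0 km
Station 2, Station 3, Station 4 are mutually consistent (residuals ≈ 0); Station 1 is off by 38.2 km.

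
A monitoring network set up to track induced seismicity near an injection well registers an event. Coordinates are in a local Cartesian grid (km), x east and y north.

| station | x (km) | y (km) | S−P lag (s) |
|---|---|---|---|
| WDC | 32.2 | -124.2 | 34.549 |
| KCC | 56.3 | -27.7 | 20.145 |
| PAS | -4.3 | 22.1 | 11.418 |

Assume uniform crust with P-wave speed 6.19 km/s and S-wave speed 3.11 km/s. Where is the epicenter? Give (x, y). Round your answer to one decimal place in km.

14.3 km east, 91.0 km north

Distance from S−P lag: d = Δt · v_P v_S / (v_P − v_S) = Δt · (6.19·3.11)/(6.19−3.11) ≈ 6.2503·Δt.
So d_WDC = 215.94, d_KCC = 125.91, d_PAS = 71.37 km.
Circle about each station: (x − 32.2)² + (y + 124.2)² = 215.94²; (x − 56.3)² + (y + 27.7)² = 125.91²; (x + 4.3)² + (y − 22.1)² = 71.37².
Subtracting pairs of circle equations eliminates x²+y² and gives linear equations (the radical axes):
48.2 x + 193.0 y = 18251.26
-73.0 x + 292.6 y = 25580.83
Solving the 2×2 system: x ≈ 14.3, y ≈ 91.0 km.
Check against WDC (with the unrounded x, y): √((x − 32.2)²+(y + 124.2)²) = 215.94 ≈ 215.94 km. ✓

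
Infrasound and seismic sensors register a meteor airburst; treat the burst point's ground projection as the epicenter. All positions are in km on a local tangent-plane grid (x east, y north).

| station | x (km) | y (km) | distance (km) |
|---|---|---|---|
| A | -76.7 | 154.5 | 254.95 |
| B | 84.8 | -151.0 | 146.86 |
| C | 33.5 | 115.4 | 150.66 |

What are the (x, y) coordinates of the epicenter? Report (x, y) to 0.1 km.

x ≈ 119.5 km, y ≈ -8.3 km

Circle about each station: (x + 76.7)² + (y − 154.5)² = 254.95²; (x − 84.8)² + (y + 151.0)² = 146.86²; (x − 33.5)² + (y − 115.4)² = 150.66².
Subtracting the A equation from the B and C equations removes the quadratic terms:
323.0 x − 611.0 y = 43670.54
220.4 x − 78.2 y = 26987.34
Solving the 2×2 system: x ≈ 119.5, y ≈ -8.3 km.
Check against A (with the unrounded x, y): √((x + 76.7)²+(y − 154.5)²) = 254.95 ≈ 254.95 km. ✓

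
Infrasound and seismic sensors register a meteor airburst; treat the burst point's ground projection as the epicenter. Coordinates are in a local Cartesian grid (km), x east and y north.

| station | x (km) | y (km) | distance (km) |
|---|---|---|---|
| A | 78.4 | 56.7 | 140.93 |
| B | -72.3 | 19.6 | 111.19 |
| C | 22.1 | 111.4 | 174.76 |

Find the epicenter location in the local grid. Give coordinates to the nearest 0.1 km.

Circle about each station: (x − 78.4)² + (y − 56.7)² = 140.93²; (x + 72.3)² + (y − 19.6)² = 111.19²; (x − 22.1)² + (y − 111.4)² = 174.76².
Subtracting pairs of circle equations eliminates x²+y² and gives linear equations (the radical axes):
-301.4 x − 74.2 y = 3748.05
-112.6 x + 109.4 y = -7142.87
Solving the 2×2 system: x ≈ 2.9, y ≈ -62.3 km.

x ≈ 2.9 km, y ≈ -62.3 km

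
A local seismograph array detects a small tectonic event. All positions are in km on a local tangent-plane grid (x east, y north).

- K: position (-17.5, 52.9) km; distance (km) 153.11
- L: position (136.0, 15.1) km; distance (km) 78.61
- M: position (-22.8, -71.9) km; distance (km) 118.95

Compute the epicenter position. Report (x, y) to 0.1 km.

(94.4, -51.6)

Circle about each station: (x + 17.5)² + (y − 52.9)² = 153.11²; (x − 136.0)² + (y − 15.1)² = 78.61²; (x + 22.8)² + (y + 71.9)² = 118.95².
Subtracting the K equation from the L and M equations removes the quadratic terms:
307.0 x − 75.6 y = 32882.49
-10.6 x − 249.6 y = 11878.36
Solving the 2×2 system: x ≈ 94.4, y ≈ -51.6 km.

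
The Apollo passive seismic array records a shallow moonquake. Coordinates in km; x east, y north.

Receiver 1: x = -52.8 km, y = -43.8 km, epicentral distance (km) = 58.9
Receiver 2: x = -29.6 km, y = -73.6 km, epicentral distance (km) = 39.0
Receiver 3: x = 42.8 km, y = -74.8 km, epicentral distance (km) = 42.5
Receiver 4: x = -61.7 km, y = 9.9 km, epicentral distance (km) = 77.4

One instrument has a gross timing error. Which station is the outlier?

Receiver 4

Solve using three stations at a time. Using Receiver 1, Receiver 2, Receiver 3 (subtract circle equations pairwise → linear system) gives (x, y) ≈ (4.9, -55.5).
Distances from that point to each station vs reported:
  Receiver 1: calculated 58.9 vs reported 58.9 → residual 0.0 km
  Receiver 2: calculated 39.0 vs reported 39.0 → residual 0.0 km
  Receiver 3: calculated 42.5 vs reported 42.5 → residual 0.0 km
  Receiver 4: calculated 93.3 vs reported 77.4 → residual 15.9 km
Receiver 1, Receiver 2, Receiver 3 are mutually consistent (residuals ≈ 0); Receiver 4 is off by 15.9 km.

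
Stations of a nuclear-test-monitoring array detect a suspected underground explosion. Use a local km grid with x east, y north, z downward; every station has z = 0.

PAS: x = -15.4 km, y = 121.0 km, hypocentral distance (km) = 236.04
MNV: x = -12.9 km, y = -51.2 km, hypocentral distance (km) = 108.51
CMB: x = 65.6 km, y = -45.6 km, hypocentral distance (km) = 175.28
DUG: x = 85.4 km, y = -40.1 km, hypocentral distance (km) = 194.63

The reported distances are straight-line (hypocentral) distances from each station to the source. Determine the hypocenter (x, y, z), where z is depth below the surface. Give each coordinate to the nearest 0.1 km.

Each station gives a sphere (x−x_i)² + (y−y_i)² + z² = d_i² (stations at z=0).
Subtracting the PAS sphere from MNV and CMB: z² cancels, leaving linear equations in x and y:
5.0 x − 344.4 y = 31850.15
162.0 x − 333.2 y = 16496.36
Solving: x ≈ -91.103, y ≈ -93.803 km (keep extra digits for the depth step; rounded: -91.1, -93.8).
Then from the PAS sphere: z² = 236.04² − (x + 15.4)² − (y − 121.0)² with x = -91.103, y = -93.803, so z ≈ 61.997 ≈ 62.0 km.

x ≈ -91.1 km, y ≈ -93.8 km, depth ≈ 62.0 km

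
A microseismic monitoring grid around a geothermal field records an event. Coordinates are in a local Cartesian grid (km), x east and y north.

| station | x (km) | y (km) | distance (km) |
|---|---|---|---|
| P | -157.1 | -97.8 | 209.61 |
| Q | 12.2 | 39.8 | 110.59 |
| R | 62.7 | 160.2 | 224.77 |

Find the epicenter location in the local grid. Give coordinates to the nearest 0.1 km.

49.8 km east, -64.2 km north

Circle about each station: (x + 157.1)² + (y + 97.8)² = 209.61²; (x − 12.2)² + (y − 39.8)² = 110.59²; (x − 62.7)² + (y − 160.2)² = 224.77².
Subtracting pairs of circle equations eliminates x²+y² and gives linear equations (the radical axes):
338.6 x + 275.2 y = -806.17
439.6 x + 516.0 y = -11235.12
Solving the 2×2 system: x ≈ 49.8, y ≈ -64.2 km.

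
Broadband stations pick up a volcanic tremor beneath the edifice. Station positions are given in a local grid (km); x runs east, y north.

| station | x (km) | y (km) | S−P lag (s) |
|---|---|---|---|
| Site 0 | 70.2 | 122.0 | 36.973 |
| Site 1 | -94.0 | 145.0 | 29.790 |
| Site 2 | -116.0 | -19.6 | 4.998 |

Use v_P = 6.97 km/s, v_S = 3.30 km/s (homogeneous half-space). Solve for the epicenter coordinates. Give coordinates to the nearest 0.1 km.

-93.8 km east, -41.7 km north

Distance from S−P lag: d = Δt · v_P v_S / (v_P − v_S) = Δt · (6.97·3.30)/(6.97−3.30) ≈ 6.2673·Δt.
So d_Site 0 = 231.72, d_Site 1 = 186.70, d_Site 2 = 31.32 km.
Circle about each station: (x − 70.2)² + (y − 122.0)² = 231.72²; (x + 94.0)² + (y − 145.0)² = 186.70²; (x + 116.0)² + (y + 19.6)² = 31.32².
Subtracting pairs of circle equations eliminates x²+y² and gives linear equations (the radical axes):
-328.4 x + 46.0 y = 28886.23
-372.4 x − 283.2 y = 46741.34
Solving the 2×2 system: x ≈ -93.8, y ≈ -41.7 km.
Check against Site 0 (with the unrounded x, y): √((x − 70.2)²+(y − 122.0)²) = 231.72 ≈ 231.72 km. ✓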